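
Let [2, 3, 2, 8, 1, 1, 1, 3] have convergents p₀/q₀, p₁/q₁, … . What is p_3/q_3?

Using pₖ = aₖpₖ₋₁ + pₖ₋₂, qₖ = aₖqₖ₋₁ + qₖ₋₂ (with p₋₁=1, p₋₂=0, q₋₁=0, q₋₂=1):
  k=0: a=2, p=2, q=1
  k=1: a=3, p=7, q=3
  k=2: a=2, p=16, q=7
  k=3: a=8, p=135, q=59

135/59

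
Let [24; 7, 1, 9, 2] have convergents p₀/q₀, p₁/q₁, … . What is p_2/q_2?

Using pₖ = aₖpₖ₋₁ + pₖ₋₂, qₖ = aₖqₖ₋₁ + qₖ₋₂ (with p₋₁=1, p₋₂=0, q₋₁=0, q₋₂=1):
  k=0: a=24, p=24, q=1
  k=1: a=7, p=169, q=7
  k=2: a=1, p=193, q=8

193/8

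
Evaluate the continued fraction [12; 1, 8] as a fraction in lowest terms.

116/9

Using pₖ = aₖpₖ₋₁ + pₖ₋₂ and qₖ = aₖqₖ₋₁ + qₖ₋₂:
  k=0: a=12, p=12, q=1
  k=1: a=1, p=13, q=1
  k=2: a=8, p=116, q=9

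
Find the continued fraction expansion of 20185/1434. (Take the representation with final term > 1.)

20185 = 14*1434 + 109
1434 = 13*109 + 17
109 = 6*17 + 7
17 = 2*7 + 3
7 = 2*3 + 1
3 = 3*1 + 0  (stop)
So 20185/1434 = [14; 13, 6, 2, 2, 3].

[14; 13, 6, 2, 2, 3]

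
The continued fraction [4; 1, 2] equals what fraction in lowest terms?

Fold from the inside: start with 2/1.
  1 + 1/2 = 3/2
  4 + 2/3 = 14/3

14/3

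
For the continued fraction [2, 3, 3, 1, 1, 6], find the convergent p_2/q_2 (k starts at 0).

Using pₖ = aₖpₖ₋₁ + pₖ₋₂, qₖ = aₖqₖ₋₁ + qₖ₋₂ (with p₋₁=1, p₋₂=0, q₋₁=0, q₋₂=1):
  k=0: a=2, p=2, q=1
  k=1: a=3, p=7, q=3
  k=2: a=3, p=23, q=10

23/10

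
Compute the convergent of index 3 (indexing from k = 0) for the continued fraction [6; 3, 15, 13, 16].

Using pₖ = aₖpₖ₋₁ + pₖ₋₂, qₖ = aₖqₖ₋₁ + qₖ₋₂ (with p₋₁=1, p₋₂=0, q₋₁=0, q₋₂=1):
  k=0: a=6, p=6, q=1
  k=1: a=3, p=19, q=3
  k=2: a=15, p=291, q=46
  k=3: a=13, p=3802, q=601

3802/601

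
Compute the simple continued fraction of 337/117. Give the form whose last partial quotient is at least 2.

337 = 2·117 + 103
117 = 1·103 + 14
103 = 7·14 + 5
14 = 2·5 + 4
5 = 1·4 + 1
4 = 4·1 + 0  (stop)
So 337/117 = [2; 1, 7, 2, 1, 4].

[2; 1, 7, 2, 1, 4]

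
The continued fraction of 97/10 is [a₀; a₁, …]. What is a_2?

97 = 9·10 + 7   →  a_0 = 9
10 = 1·7 + 3   →  a_1 = 1
7 = 2·3 + 1   →  a_2 = 2

2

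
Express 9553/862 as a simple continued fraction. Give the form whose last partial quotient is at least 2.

[11; 12, 7, 10]

9553 = 11×862 + 71
862 = 12×71 + 10
71 = 7×10 + 1
10 = 10×1 + 0  (stop)
So 9553/862 = [11; 12, 7, 10].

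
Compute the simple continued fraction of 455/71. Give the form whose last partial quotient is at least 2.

455 = 6*71 + 29
71 = 2*29 + 13
29 = 2*13 + 3
13 = 4*3 + 1
3 = 3*1 + 0  (stop)
So 455/71 = [6; 2, 2, 4, 3].

[6; 2, 2, 4, 3]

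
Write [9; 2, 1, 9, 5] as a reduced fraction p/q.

1383/148

Fold from the inside: start with 5/1.
  9 + 1/5 = 46/5
  1 + 5/46 = 51/46
  2 + 46/51 = 148/51
  9 + 51/148 = 1383/148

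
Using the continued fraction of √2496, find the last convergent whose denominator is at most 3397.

√2496 = [49; 1, 23, 1, 98, …] (period length 4).
Convergents:
  p_0/q_0 = 49/1
  p_1/q_1 = 50/1
  p_2/q_2 = 1199/24
  p_3/q_3 = 1249/25
  p_4/q_4 = 123601/2474
  p_5/q_5 = 124850/2499
  p_6/q_6 = 2995151/59951
q_5 = 2499 ≤ 3397 < 59951 = q_6, so the answer is 124850/2499.

124850/2499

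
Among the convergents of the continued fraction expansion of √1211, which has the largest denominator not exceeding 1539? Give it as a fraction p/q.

√1211 = [34; 1, 3, 1, 68, …] (period length 4).
Convergents:
  p_0/q_0 = 34/1
  p_1/q_1 = 35/1
  p_2/q_2 = 139/4
  p_3/q_3 = 174/5
  p_4/q_4 = 11971/344
  p_5/q_5 = 12145/349
  p_6/q_6 = 48406/1391
  p_7/q_7 = 60551/1740
q_6 = 1391 ≤ 1539 < 1740 = q_7, so the answer is 48406/1391.

48406/1391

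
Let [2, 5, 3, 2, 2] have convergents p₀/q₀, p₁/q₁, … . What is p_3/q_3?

Using pₖ = aₖpₖ₋₁ + pₖ₋₂, qₖ = aₖqₖ₋₁ + qₖ₋₂ (with p₋₁=1, p₋₂=0, q₋₁=0, q₋₂=1):
  k=0: a=2, p=2, q=1
  k=1: a=5, p=11, q=5
  k=2: a=3, p=35, q=16
  k=3: a=2, p=81, q=37

81/37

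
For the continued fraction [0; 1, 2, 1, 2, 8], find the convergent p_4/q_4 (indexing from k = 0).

8/11

Using pₖ = aₖpₖ₋₁ + pₖ₋₂, qₖ = aₖqₖ₋₁ + qₖ₋₂ (with p₋₁=1, p₋₂=0, q₋₁=0, q₋₂=1):
  k=0: a=0, p=0, q=1
  k=1: a=1, p=1, q=1
  k=2: a=2, p=2, q=3
  k=3: a=1, p=3, q=4
  k=4: a=2, p=8, q=11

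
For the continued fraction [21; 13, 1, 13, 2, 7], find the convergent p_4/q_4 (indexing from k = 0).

8513/404

Using pₖ = aₖpₖ₋₁ + pₖ₋₂, qₖ = aₖqₖ₋₁ + qₖ₋₂ (with p₋₁=1, p₋₂=0, q₋₁=0, q₋₂=1):
  k=0: a=21, p=21, q=1
  k=1: a=13, p=274, q=13
  k=2: a=1, p=295, q=14
  k=3: a=13, p=4109, q=195
  k=4: a=2, p=8513, q=404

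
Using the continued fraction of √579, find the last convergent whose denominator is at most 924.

18504/769

√579 = [24; 16, 48, …] (period length 2).
Convergents:
  p_0/q_0 = 24/1
  p_1/q_1 = 385/16
  p_2/q_2 = 18504/769
  p_3/q_3 = 296449/12320
q_2 = 769 ≤ 924 < 12320 = q_3, so the answer is 18504/769.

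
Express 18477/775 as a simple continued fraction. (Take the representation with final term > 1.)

18477 = 23*775 + 652
775 = 1*652 + 123
652 = 5*123 + 37
123 = 3*37 + 12
37 = 3*12 + 1
12 = 12*1 + 0  (stop)
So 18477/775 = [23; 1, 5, 3, 3, 12].

[23; 1, 5, 3, 3, 12]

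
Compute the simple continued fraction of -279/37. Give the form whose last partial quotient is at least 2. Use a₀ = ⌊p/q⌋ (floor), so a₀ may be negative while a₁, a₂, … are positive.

[-8; 2, 5, 1, 2]

-279 = -8·37 + 17
37 = 2·17 + 3
17 = 5·3 + 2
3 = 1·2 + 1
2 = 2·1 + 0  (stop)
So -279/37 = [-8; 2, 5, 1, 2].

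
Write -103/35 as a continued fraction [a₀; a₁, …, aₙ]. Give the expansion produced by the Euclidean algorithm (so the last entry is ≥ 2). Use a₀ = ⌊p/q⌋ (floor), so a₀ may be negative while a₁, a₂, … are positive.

[-3; 17, 2]

-103 = -3·35 + 2
35 = 17·2 + 1
2 = 2·1 + 0  (stop)
So -103/35 = [-3; 17, 2].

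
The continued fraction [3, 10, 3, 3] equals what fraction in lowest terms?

Fold from the inside: start with 3/1.
  3 + 1/3 = 10/3
  10 + 3/10 = 103/10
  3 + 10/103 = 319/103

319/103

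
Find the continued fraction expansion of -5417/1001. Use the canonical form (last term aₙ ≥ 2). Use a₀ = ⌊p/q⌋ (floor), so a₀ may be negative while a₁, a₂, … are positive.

[-6; 1, 1, 2, 3, 19, 3]

-5417 = -6*1001 + 589
1001 = 1*589 + 412
589 = 1*412 + 177
412 = 2*177 + 58
177 = 3*58 + 3
58 = 19*3 + 1
3 = 3*1 + 0  (stop)
So -5417/1001 = [-6; 1, 1, 2, 3, 19, 3].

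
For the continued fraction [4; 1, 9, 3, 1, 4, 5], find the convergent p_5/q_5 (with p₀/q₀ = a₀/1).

956/195

Using pₖ = aₖpₖ₋₁ + pₖ₋₂, qₖ = aₖqₖ₋₁ + qₖ₋₂ (with p₋₁=1, p₋₂=0, q₋₁=0, q₋₂=1):
  k=0: a=4, p=4, q=1
  k=1: a=1, p=5, q=1
  k=2: a=9, p=49, q=10
  k=3: a=3, p=152, q=31
  k=4: a=1, p=201, q=41
  k=5: a=4, p=956, q=195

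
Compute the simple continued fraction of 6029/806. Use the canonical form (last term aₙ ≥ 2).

[7; 2, 12, 10, 1, 2]

6029 = 7×806 + 387
806 = 2×387 + 32
387 = 12×32 + 3
32 = 10×3 + 2
3 = 1×2 + 1
2 = 2×1 + 0  (stop)
So 6029/806 = [7; 2, 12, 10, 1, 2].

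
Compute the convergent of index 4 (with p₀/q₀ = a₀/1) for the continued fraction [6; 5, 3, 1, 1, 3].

Using pₖ = aₖpₖ₋₁ + pₖ₋₂, qₖ = aₖqₖ₋₁ + qₖ₋₂ (with p₋₁=1, p₋₂=0, q₋₁=0, q₋₂=1):
  k=0: a=6, p=6, q=1
  k=1: a=5, p=31, q=5
  k=2: a=3, p=99, q=16
  k=3: a=1, p=130, q=21
  k=4: a=1, p=229, q=37

229/37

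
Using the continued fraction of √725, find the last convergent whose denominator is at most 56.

√725 = [26; 1, 12, 2, 12, 1, 52, …] (period length 6).
Convergents:
  p_0/q_0 = 26/1
  p_1/q_1 = 27/1
  p_2/q_2 = 350/13
  p_3/q_3 = 727/27
  p_4/q_4 = 9074/337
q_3 = 27 ≤ 56 < 337 = q_4, so the answer is 727/27.

727/27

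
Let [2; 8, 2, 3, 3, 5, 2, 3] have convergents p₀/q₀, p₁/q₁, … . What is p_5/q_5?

Using pₖ = aₖpₖ₋₁ + pₖ₋₂, qₖ = aₖqₖ₋₁ + qₖ₋₂ (with p₋₁=1, p₋₂=0, q₋₁=0, q₋₂=1):
  k=0: a=2, p=2, q=1
  k=1: a=8, p=17, q=8
  k=2: a=2, p=36, q=17
  k=3: a=3, p=125, q=59
  k=4: a=3, p=411, q=194
  k=5: a=5, p=2180, q=1029

2180/1029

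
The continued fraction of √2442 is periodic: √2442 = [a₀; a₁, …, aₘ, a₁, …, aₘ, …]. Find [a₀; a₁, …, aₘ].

a₀ = ⌊√2442⌋ = 49.

[49; 2, 2, 2, 98]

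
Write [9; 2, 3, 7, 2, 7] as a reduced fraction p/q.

7677/814

Using pₖ = aₖpₖ₋₁ + pₖ₋₂ and qₖ = aₖqₖ₋₁ + qₖ₋₂:
  k=0: a=9, p=9, q=1
  k=1: a=2, p=19, q=2
  k=2: a=3, p=66, q=7
  k=3: a=7, p=481, q=51
  k=4: a=2, p=1028, q=109
  k=5: a=7, p=7677, q=814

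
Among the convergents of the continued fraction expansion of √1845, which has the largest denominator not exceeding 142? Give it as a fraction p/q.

√1845 = [42; 1, 20, 2, 20, 1, 84, …] (period length 6).
Convergents:
  p_0/q_0 = 42/1
  p_1/q_1 = 43/1
  p_2/q_2 = 902/21
  p_3/q_3 = 1847/43
  p_4/q_4 = 37842/881
q_3 = 43 ≤ 142 < 881 = q_4, so the answer is 1847/43.

1847/43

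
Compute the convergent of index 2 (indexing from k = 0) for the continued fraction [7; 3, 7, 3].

Using pₖ = aₖpₖ₋₁ + pₖ₋₂, qₖ = aₖqₖ₋₁ + qₖ₋₂ (with p₋₁=1, p₋₂=0, q₋₁=0, q₋₂=1):
  k=0: a=7, p=7, q=1
  k=1: a=3, p=22, q=3
  k=2: a=7, p=161, q=22

161/22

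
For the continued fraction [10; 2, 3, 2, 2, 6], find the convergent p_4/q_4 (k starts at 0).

Using pₖ = aₖpₖ₋₁ + pₖ₋₂, qₖ = aₖqₖ₋₁ + qₖ₋₂ (with p₋₁=1, p₋₂=0, q₋₁=0, q₋₂=1):
  k=0: a=10, p=10, q=1
  k=1: a=2, p=21, q=2
  k=2: a=3, p=73, q=7
  k=3: a=2, p=167, q=16
  k=4: a=2, p=407, q=39

407/39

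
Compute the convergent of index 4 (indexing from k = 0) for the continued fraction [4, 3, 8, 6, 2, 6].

Using pₖ = aₖpₖ₋₁ + pₖ₋₂, qₖ = aₖqₖ₋₁ + qₖ₋₂ (with p₋₁=1, p₋₂=0, q₋₁=0, q₋₂=1):
  k=0: a=4, p=4, q=1
  k=1: a=3, p=13, q=3
  k=2: a=8, p=108, q=25
  k=3: a=6, p=661, q=153
  k=4: a=2, p=1430, q=331

1430/331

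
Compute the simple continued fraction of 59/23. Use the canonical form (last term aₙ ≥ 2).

59 = 2*23 + 13
23 = 1*13 + 10
13 = 1*10 + 3
10 = 3*3 + 1
3 = 3*1 + 0  (stop)
So 59/23 = [2; 1, 1, 3, 3].

[2; 1, 1, 3, 3]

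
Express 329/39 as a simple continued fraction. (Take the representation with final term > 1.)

[8; 2, 3, 2, 2]

329 = 8×39 + 17
39 = 2×17 + 5
17 = 3×5 + 2
5 = 2×2 + 1
2 = 2×1 + 0  (stop)
So 329/39 = [8; 2, 3, 2, 2].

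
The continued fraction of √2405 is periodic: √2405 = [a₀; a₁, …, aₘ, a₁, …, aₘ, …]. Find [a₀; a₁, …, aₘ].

[49; 24, 1, 1, 24, 98]

a₀ = ⌊√2405⌋ = 49.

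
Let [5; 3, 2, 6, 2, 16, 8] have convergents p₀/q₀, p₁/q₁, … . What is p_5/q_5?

8446/1597

Using pₖ = aₖpₖ₋₁ + pₖ₋₂, qₖ = aₖqₖ₋₁ + qₖ₋₂ (with p₋₁=1, p₋₂=0, q₋₁=0, q₋₂=1):
  k=0: a=5, p=5, q=1
  k=1: a=3, p=16, q=3
  k=2: a=2, p=37, q=7
  k=3: a=6, p=238, q=45
  k=4: a=2, p=513, q=97
  k=5: a=16, p=8446, q=1597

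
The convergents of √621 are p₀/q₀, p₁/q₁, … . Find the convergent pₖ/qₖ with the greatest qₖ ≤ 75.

623/25

√621 = [24; 1, 11, 2, 11, 1, 48, …] (period length 6).
Convergents:
  p_0/q_0 = 24/1
  p_1/q_1 = 25/1
  p_2/q_2 = 299/12
  p_3/q_3 = 623/25
  p_4/q_4 = 7152/287
q_3 = 25 ≤ 75 < 287 = q_4, so the answer is 623/25.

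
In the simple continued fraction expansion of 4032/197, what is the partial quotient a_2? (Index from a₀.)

4032 = 20·197 + 92   →  a_0 = 20
197 = 2·92 + 13   →  a_1 = 2
92 = 7·13 + 1   →  a_2 = 7

7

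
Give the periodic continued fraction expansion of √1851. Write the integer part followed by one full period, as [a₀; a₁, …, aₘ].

a₀ = ⌊√1851⌋ = 43.
With m₀=0, d₀=1 and mₖ₊₁ = dₖaₖ − mₖ, dₖ₊₁ = (n − mₖ₊₁²)/dₖ, aₖ₊₁ = ⌊(a₀+mₖ₊₁)/dₖ₊₁⌋:
  k=1: m=43, d=2, a=43
  k=2: m=43, d=1, a=86
d=1 and a=2a₀=86 at k=2, so the next step gives (m, d) = (43, 2) again — its k=1 value — and the period has length 2.

[43; 43, 86]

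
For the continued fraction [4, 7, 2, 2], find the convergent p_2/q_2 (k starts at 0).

Using pₖ = aₖpₖ₋₁ + pₖ₋₂, qₖ = aₖqₖ₋₁ + qₖ₋₂ (with p₋₁=1, p₋₂=0, q₋₁=0, q₋₂=1):
  k=0: a=4, p=4, q=1
  k=1: a=7, p=29, q=7
  k=2: a=2, p=62, q=15

62/15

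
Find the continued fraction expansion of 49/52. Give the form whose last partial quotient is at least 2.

[0; 1, 16, 3]

49 = 0*52 + 49
52 = 1*49 + 3
49 = 16*3 + 1
3 = 3*1 + 0  (stop)
So 49/52 = [0; 1, 16, 3].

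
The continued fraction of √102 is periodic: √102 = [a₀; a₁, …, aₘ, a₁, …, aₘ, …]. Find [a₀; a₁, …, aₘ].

a₀ = ⌊√102⌋ = 10.
With m₀=0, d₀=1 and mₖ₊₁ = dₖaₖ − mₖ, dₖ₊₁ = (n − mₖ₊₁²)/dₖ, aₖ₊₁ = ⌊(a₀+mₖ₊₁)/dₖ₊₁⌋:
  k=1: m=10, d=2, a=10
  k=2: m=10, d=1, a=20
d=1 and a=2a₀=20 at k=2, so the next step gives (m, d) = (10, 2) again — its k=1 value — and the period has length 2.

[10; 10, 20]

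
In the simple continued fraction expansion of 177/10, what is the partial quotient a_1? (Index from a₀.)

177 = 17·10 + 7   →  a_0 = 17
10 = 1·7 + 3   →  a_1 = 1

1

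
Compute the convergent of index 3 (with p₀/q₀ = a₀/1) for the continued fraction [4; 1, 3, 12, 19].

Using pₖ = aₖpₖ₋₁ + pₖ₋₂, qₖ = aₖqₖ₋₁ + qₖ₋₂ (with p₋₁=1, p₋₂=0, q₋₁=0, q₋₂=1):
  k=0: a=4, p=4, q=1
  k=1: a=1, p=5, q=1
  k=2: a=3, p=19, q=4
  k=3: a=12, p=233, q=49

233/49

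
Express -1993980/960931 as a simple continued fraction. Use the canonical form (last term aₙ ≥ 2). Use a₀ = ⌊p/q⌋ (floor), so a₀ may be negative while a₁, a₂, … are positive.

-1993980 = -3·960931 + 888813
960931 = 1·888813 + 72118
888813 = 12·72118 + 23397
72118 = 3·23397 + 1927
23397 = 12·1927 + 273
1927 = 7·273 + 16
273 = 17·16 + 1
16 = 16·1 + 0  (stop)
So -1993980/960931 = [-3; 1, 12, 3, 12, 7, 17, 16].

[-3; 1, 12, 3, 12, 7, 17, 16]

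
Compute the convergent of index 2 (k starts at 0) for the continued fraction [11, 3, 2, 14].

Using pₖ = aₖpₖ₋₁ + pₖ₋₂, qₖ = aₖqₖ₋₁ + qₖ₋₂ (with p₋₁=1, p₋₂=0, q₋₁=0, q₋₂=1):
  k=0: a=11, p=11, q=1
  k=1: a=3, p=34, q=3
  k=2: a=2, p=79, q=7

79/7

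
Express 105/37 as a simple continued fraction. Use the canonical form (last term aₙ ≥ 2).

[2; 1, 5, 6]

105 = 2·37 + 31
37 = 1·31 + 6
31 = 5·6 + 1
6 = 6·1 + 0  (stop)
So 105/37 = [2; 1, 5, 6].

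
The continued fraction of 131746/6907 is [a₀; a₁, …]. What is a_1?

13

131746 = 19·6907 + 513   →  a_0 = 19
6907 = 13·513 + 238   →  a_1 = 13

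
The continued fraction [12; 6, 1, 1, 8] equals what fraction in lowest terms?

Fold from the inside: start with 8/1.
  1 + 1/8 = 9/8
  1 + 8/9 = 17/9
  6 + 9/17 = 111/17
  12 + 17/111 = 1349/111

1349/111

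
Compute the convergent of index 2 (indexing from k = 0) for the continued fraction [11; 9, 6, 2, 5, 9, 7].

Using pₖ = aₖpₖ₋₁ + pₖ₋₂, qₖ = aₖqₖ₋₁ + qₖ₋₂ (with p₋₁=1, p₋₂=0, q₋₁=0, q₋₂=1):
  k=0: a=11, p=11, q=1
  k=1: a=9, p=100, q=9
  k=2: a=6, p=611, q=55

611/55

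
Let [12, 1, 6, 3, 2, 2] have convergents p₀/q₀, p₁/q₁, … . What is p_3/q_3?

283/22

Using pₖ = aₖpₖ₋₁ + pₖ₋₂, qₖ = aₖqₖ₋₁ + qₖ₋₂ (with p₋₁=1, p₋₂=0, q₋₁=0, q₋₂=1):
  k=0: a=12, p=12, q=1
  k=1: a=1, p=13, q=1
  k=2: a=6, p=90, q=7
  k=3: a=3, p=283, q=22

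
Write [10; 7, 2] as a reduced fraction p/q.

152/15

Fold from the inside: start with 2/1.
  7 + 1/2 = 15/2
  10 + 2/15 = 152/15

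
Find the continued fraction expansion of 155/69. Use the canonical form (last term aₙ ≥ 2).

[2; 4, 17]

155 = 2·69 + 17
69 = 4·17 + 1
17 = 17·1 + 0  (stop)
So 155/69 = [2; 4, 17].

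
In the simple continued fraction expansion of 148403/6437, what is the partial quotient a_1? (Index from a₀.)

148403 = 23·6437 + 352   →  a_0 = 23
6437 = 18·352 + 101   →  a_1 = 18

18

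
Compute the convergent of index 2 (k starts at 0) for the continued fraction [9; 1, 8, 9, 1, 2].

89/9

Using pₖ = aₖpₖ₋₁ + pₖ₋₂, qₖ = aₖqₖ₋₁ + qₖ₋₂ (with p₋₁=1, p₋₂=0, q₋₁=0, q₋₂=1):
  k=0: a=9, p=9, q=1
  k=1: a=1, p=10, q=1
  k=2: a=8, p=89, q=9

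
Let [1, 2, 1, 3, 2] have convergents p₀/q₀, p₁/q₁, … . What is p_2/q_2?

4/3

Using pₖ = aₖpₖ₋₁ + pₖ₋₂, qₖ = aₖqₖ₋₁ + qₖ₋₂ (with p₋₁=1, p₋₂=0, q₋₁=0, q₋₂=1):
  k=0: a=1, p=1, q=1
  k=1: a=2, p=3, q=2
  k=2: a=1, p=4, q=3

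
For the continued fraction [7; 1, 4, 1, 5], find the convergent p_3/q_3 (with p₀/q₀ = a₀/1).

47/6

Using pₖ = aₖpₖ₋₁ + pₖ₋₂, qₖ = aₖqₖ₋₁ + qₖ₋₂ (with p₋₁=1, p₋₂=0, q₋₁=0, q₋₂=1):
  k=0: a=7, p=7, q=1
  k=1: a=1, p=8, q=1
  k=2: a=4, p=39, q=5
  k=3: a=1, p=47, q=6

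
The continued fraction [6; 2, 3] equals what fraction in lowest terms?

45/7

Using pₖ = aₖpₖ₋₁ + pₖ₋₂ and qₖ = aₖqₖ₋₁ + qₖ₋₂:
  k=0: a=6, p=6, q=1
  k=1: a=2, p=13, q=2
  k=2: a=3, p=45, q=7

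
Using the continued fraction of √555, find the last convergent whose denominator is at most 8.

165/7

√555 = [23; 1, 1, 3, 1, 3, 1, 1, 46, …] (period length 8).
Convergents:
  p_0/q_0 = 23/1
  p_1/q_1 = 24/1
  p_2/q_2 = 47/2
  p_3/q_3 = 165/7
  p_4/q_4 = 212/9
q_3 = 7 ≤ 8 < 9 = q_4, so the answer is 165/7.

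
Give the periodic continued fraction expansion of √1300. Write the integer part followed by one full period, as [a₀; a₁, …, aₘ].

[36; 18, 72]

a₀ = ⌊√1300⌋ = 36.
With m₀=0, d₀=1 and mₖ₊₁ = dₖaₖ − mₖ, dₖ₊₁ = (n − mₖ₊₁²)/dₖ, aₖ₊₁ = ⌊(a₀+mₖ₊₁)/dₖ₊₁⌋:
  k=1: m=36, d=4, a=18
  k=2: m=36, d=1, a=72
d=1 and a=2a₀=72 at k=2, so the next step gives (m, d) = (36, 4) again — its k=1 value — and the period has length 2.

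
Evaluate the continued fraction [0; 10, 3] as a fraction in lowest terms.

3/31

Fold from the inside: start with 3/1.
  10 + 1/3 = 31/3
  0 + 3/31 = 3/31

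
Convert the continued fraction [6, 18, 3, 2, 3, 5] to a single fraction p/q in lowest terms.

Using pₖ = aₖpₖ₋₁ + pₖ₋₂ and qₖ = aₖqₖ₋₁ + qₖ₋₂:
  k=0: a=6, p=6, q=1
  k=1: a=18, p=109, q=18
  k=2: a=3, p=333, q=55
  k=3: a=2, p=775, q=128
  k=4: a=3, p=2658, q=439
  k=5: a=5, p=14065, q=2323

14065/2323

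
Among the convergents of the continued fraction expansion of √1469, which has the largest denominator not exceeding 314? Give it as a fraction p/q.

√1469 = [38; 3, 18, 1, 4, 1, 18, 3, 76, …] (period length 8).
Convergents:
  p_0/q_0 = 38/1
  p_1/q_1 = 115/3
  p_2/q_2 = 2108/55
  p_3/q_3 = 2223/58
  p_4/q_4 = 11000/287
  p_5/q_5 = 13223/345
q_4 = 287 ≤ 314 < 345 = q_5, so the answer is 11000/287.

11000/287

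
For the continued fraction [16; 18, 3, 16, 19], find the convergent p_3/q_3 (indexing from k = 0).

14417/898

Using pₖ = aₖpₖ₋₁ + pₖ₋₂, qₖ = aₖqₖ₋₁ + qₖ₋₂ (with p₋₁=1, p₋₂=0, q₋₁=0, q₋₂=1):
  k=0: a=16, p=16, q=1
  k=1: a=18, p=289, q=18
  k=2: a=3, p=883, q=55
  k=3: a=16, p=14417, q=898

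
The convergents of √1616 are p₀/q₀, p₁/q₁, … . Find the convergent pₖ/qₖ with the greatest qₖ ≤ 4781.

√1616 = [40; 5, 80, …] (period length 2).
Convergents:
  p_0/q_0 = 40/1
  p_1/q_1 = 201/5
  p_2/q_2 = 16120/401
  p_3/q_3 = 80801/2010
  p_4/q_4 = 6480200/161201
q_3 = 2010 ≤ 4781 < 161201 = q_4, so the answer is 80801/2010.

80801/2010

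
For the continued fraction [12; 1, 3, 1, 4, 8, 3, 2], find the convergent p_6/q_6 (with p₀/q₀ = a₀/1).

Using pₖ = aₖpₖ₋₁ + pₖ₋₂, qₖ = aₖqₖ₋₁ + qₖ₋₂ (with p₋₁=1, p₋₂=0, q₋₁=0, q₋₂=1):
  k=0: a=12, p=12, q=1
  k=1: a=1, p=13, q=1
  k=2: a=3, p=51, q=4
  k=3: a=1, p=64, q=5
  k=4: a=4, p=307, q=24
  k=5: a=8, p=2520, q=197
  k=6: a=3, p=7867, q=615

7867/615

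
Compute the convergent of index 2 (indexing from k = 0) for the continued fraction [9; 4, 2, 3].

83/9

Using pₖ = aₖpₖ₋₁ + pₖ₋₂, qₖ = aₖqₖ₋₁ + qₖ₋₂ (with p₋₁=1, p₋₂=0, q₋₁=0, q₋₂=1):
  k=0: a=9, p=9, q=1
  k=1: a=4, p=37, q=4
  k=2: a=2, p=83, q=9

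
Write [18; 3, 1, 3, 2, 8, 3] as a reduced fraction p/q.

16347/895

Using pₖ = aₖpₖ₋₁ + pₖ₋₂ and qₖ = aₖqₖ₋₁ + qₖ₋₂:
  k=0: a=18, p=18, q=1
  k=1: a=3, p=55, q=3
  k=2: a=1, p=73, q=4
  k=3: a=3, p=274, q=15
  k=4: a=2, p=621, q=34
  k=5: a=8, p=5242, q=287
  k=6: a=3, p=16347, q=895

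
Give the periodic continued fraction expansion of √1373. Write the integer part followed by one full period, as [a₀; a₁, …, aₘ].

[37; 18, 1, 1, 18, 74]

a₀ = ⌊√1373⌋ = 37.
With m₀=0, d₀=1 and mₖ₊₁ = dₖaₖ − mₖ, dₖ₊₁ = (n − mₖ₊₁²)/dₖ, aₖ₊₁ = ⌊(a₀+mₖ₊₁)/dₖ₊₁⌋:
  k=1: m=37, d=4, a=18
  k=2: m=35, d=37, a=1
  k=3: m=2, d=37, a=1
  k=4: m=35, d=4, a=18
  k=5: m=37, d=1, a=74
d=1 and a=2a₀=74 at k=5, so the next step gives (m, d) = (37, 4) again — its k=1 value — and the period has length 5.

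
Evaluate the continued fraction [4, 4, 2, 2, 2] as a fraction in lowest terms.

224/53

Fold from the inside: start with 2/1.
  2 + 1/2 = 5/2
  2 + 2/5 = 12/5
  4 + 5/12 = 53/12
  4 + 12/53 = 224/53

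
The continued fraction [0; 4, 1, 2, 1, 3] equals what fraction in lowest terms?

Using pₖ = aₖpₖ₋₁ + pₖ₋₂ and qₖ = aₖqₖ₋₁ + qₖ₋₂:
  k=0: a=0, p=0, q=1
  k=1: a=4, p=1, q=4
  k=2: a=1, p=1, q=5
  k=3: a=2, p=3, q=14
  k=4: a=1, p=4, q=19
  k=5: a=3, p=15, q=71

15/71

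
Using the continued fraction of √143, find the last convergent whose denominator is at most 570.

√143 = [11; 1, 22, …] (period length 2).
Convergents:
  p_0/q_0 = 11/1
  p_1/q_1 = 12/1
  p_2/q_2 = 275/23
  p_3/q_3 = 287/24
  p_4/q_4 = 6589/551
  p_5/q_5 = 6876/575
q_4 = 551 ≤ 570 < 575 = q_5, so the answer is 6589/551.

6589/551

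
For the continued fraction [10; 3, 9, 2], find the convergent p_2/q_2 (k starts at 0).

Using pₖ = aₖpₖ₋₁ + pₖ₋₂, qₖ = aₖqₖ₋₁ + qₖ₋₂ (with p₋₁=1, p₋₂=0, q₋₁=0, q₋₂=1):
  k=0: a=10, p=10, q=1
  k=1: a=3, p=31, q=3
  k=2: a=9, p=289, q=28

289/28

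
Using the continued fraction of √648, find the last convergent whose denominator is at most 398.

√648 = [25; 2, 5, 6, 5, 2, 50, …] (period length 6).
Convergents:
  p_0/q_0 = 25/1
  p_1/q_1 = 51/2
  p_2/q_2 = 280/11
  p_3/q_3 = 1731/68
  p_4/q_4 = 8935/351
  p_5/q_5 = 19601/770
q_4 = 351 ≤ 398 < 770 = q_5, so the answer is 8935/351.

8935/351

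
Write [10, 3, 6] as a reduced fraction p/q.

196/19

Using pₖ = aₖpₖ₋₁ + pₖ₋₂ and qₖ = aₖqₖ₋₁ + qₖ₋₂:
  k=0: a=10, p=10, q=1
  k=1: a=3, p=31, q=3
  k=2: a=6, p=196, q=19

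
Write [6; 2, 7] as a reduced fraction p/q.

Fold from the inside: start with 7/1.
  2 + 1/7 = 15/7
  6 + 7/15 = 97/15

97/15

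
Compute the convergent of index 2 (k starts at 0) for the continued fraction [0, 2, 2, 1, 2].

Using pₖ = aₖpₖ₋₁ + pₖ₋₂, qₖ = aₖqₖ₋₁ + qₖ₋₂ (with p₋₁=1, p₋₂=0, q₋₁=0, q₋₂=1):
  k=0: a=0, p=0, q=1
  k=1: a=2, p=1, q=2
  k=2: a=2, p=2, q=5

2/5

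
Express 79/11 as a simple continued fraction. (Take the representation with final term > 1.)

79 = 7*11 + 2
11 = 5*2 + 1
2 = 2*1 + 0  (stop)
So 79/11 = [7; 5, 2].

[7; 5, 2]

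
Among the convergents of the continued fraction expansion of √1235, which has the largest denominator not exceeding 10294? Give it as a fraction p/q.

√1235 = [35; 7, 70, …] (period length 2).
Convergents:
  p_0/q_0 = 35/1
  p_1/q_1 = 246/7
  p_2/q_2 = 17255/491
  p_3/q_3 = 121031/3444
  p_4/q_4 = 8489425/241571
q_3 = 3444 ≤ 10294 < 241571 = q_4, so the answer is 121031/3444.

121031/3444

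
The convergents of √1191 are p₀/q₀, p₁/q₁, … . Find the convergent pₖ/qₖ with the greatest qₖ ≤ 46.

1553/45

√1191 = [34; 1, 1, 22, 1, 1, 68, …] (period length 6).
Convergents:
  p_0/q_0 = 34/1
  p_1/q_1 = 35/1
  p_2/q_2 = 69/2
  p_3/q_3 = 1553/45
  p_4/q_4 = 1622/47
q_3 = 45 ≤ 46 < 47 = q_4, so the answer is 1553/45.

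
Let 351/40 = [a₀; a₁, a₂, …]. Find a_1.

1

351 = 8·40 + 31   →  a_0 = 8
40 = 1·31 + 9   →  a_1 = 1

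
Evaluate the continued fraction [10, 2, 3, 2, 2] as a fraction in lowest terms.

407/39

Fold from the inside: start with 2/1.
  2 + 1/2 = 5/2
  3 + 2/5 = 17/5
  2 + 5/17 = 39/17
  10 + 17/39 = 407/39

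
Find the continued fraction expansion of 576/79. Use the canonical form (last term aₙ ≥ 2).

[7; 3, 2, 3, 3]

576 = 7*79 + 23
79 = 3*23 + 10
23 = 2*10 + 3
10 = 3*3 + 1
3 = 3*1 + 0  (stop)
So 576/79 = [7; 3, 2, 3, 3].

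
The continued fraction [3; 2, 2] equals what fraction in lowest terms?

Fold from the inside: start with 2/1.
  2 + 1/2 = 5/2
  3 + 2/5 = 17/5

17/5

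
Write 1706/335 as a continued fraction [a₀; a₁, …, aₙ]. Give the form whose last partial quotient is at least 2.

[5; 10, 1, 4, 6]

1706 = 5*335 + 31
335 = 10*31 + 25
31 = 1*25 + 6
25 = 4*6 + 1
6 = 6*1 + 0  (stop)
So 1706/335 = [5; 10, 1, 4, 6].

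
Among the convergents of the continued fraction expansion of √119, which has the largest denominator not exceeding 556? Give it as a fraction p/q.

2629/241

√119 = [10; 1, 9, 1, 20, …] (period length 4).
Convergents:
  p_0/q_0 = 10/1
  p_1/q_1 = 11/1
  p_2/q_2 = 109/10
  p_3/q_3 = 120/11
  p_4/q_4 = 2509/230
  p_5/q_5 = 2629/241
  p_6/q_6 = 26170/2399
q_5 = 241 ≤ 556 < 2399 = q_6, so the answer is 2629/241.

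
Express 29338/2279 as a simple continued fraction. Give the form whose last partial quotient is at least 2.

[12; 1, 6, 1, 7, 1, 3, 8]

29338 = 12*2279 + 1990
2279 = 1*1990 + 289
1990 = 6*289 + 256
289 = 1*256 + 33
256 = 7*33 + 25
33 = 1*25 + 8
25 = 3*8 + 1
8 = 8*1 + 0  (stop)
So 29338/2279 = [12; 1, 6, 1, 7, 1, 3, 8].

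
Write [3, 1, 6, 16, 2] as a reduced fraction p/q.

899/233

Fold from the inside: start with 2/1.
  16 + 1/2 = 33/2
  6 + 2/33 = 200/33
  1 + 33/200 = 233/200
  3 + 200/233 = 899/233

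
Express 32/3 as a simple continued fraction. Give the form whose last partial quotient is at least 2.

32 = 10·3 + 2
3 = 1·2 + 1
2 = 2·1 + 0  (stop)
So 32/3 = [10; 1, 2].

[10; 1, 2]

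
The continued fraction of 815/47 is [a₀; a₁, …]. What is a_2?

815 = 17·47 + 16   →  a_0 = 17
47 = 2·16 + 15   →  a_1 = 2
16 = 1·15 + 1   →  a_2 = 1

1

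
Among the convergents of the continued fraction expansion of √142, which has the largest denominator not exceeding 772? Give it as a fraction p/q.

√142 = [11; 1, 10, 1, 22, …] (period length 4).
Convergents:
  p_0/q_0 = 11/1
  p_1/q_1 = 12/1
  p_2/q_2 = 131/11
  p_3/q_3 = 143/12
  p_4/q_4 = 3277/275
  p_5/q_5 = 3420/287
  p_6/q_6 = 37477/3145
q_5 = 287 ≤ 772 < 3145 = q_6, so the answer is 3420/287.

3420/287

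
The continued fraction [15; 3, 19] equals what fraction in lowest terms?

Fold from the inside: start with 19/1.
  3 + 1/19 = 58/19
  15 + 19/58 = 889/58

889/58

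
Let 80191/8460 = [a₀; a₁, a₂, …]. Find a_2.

11

80191 = 9·8460 + 4051   →  a_0 = 9
8460 = 2·4051 + 358   →  a_1 = 2
4051 = 11·358 + 113   →  a_2 = 11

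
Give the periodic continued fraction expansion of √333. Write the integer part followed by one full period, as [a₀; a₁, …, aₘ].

[18; 4, 36]

a₀ = ⌊√333⌋ = 18.
With m₀=0, d₀=1 and mₖ₊₁ = dₖaₖ − mₖ, dₖ₊₁ = (n − mₖ₊₁²)/dₖ, aₖ₊₁ = ⌊(a₀+mₖ₊₁)/dₖ₊₁⌋:
  k=1: m=18, d=9, a=4
  k=2: m=18, d=1, a=36
d=1 and a=2a₀=36 at k=2, so the next step gives (m, d) = (18, 9) again — its k=1 value — and the period has length 2.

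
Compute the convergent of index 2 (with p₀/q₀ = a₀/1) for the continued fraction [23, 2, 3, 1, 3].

164/7

Using pₖ = aₖpₖ₋₁ + pₖ₋₂, qₖ = aₖqₖ₋₁ + qₖ₋₂ (with p₋₁=1, p₋₂=0, q₋₁=0, q₋₂=1):
  k=0: a=23, p=23, q=1
  k=1: a=2, p=47, q=2
  k=2: a=3, p=164, q=7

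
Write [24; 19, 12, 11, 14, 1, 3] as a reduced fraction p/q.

3623687/150658

Fold from the inside: start with 3/1.
  1 + 1/3 = 4/3
  14 + 3/4 = 59/4
  11 + 4/59 = 653/59
  12 + 59/653 = 7895/653
  19 + 653/7895 = 150658/7895
  24 + 7895/150658 = 3623687/150658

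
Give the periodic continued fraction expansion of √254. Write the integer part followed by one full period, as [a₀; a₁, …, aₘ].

a₀ = ⌊√254⌋ = 15.
With m₀=0, d₀=1 and mₖ₊₁ = dₖaₖ − mₖ, dₖ₊₁ = (n − mₖ₊₁²)/dₖ, aₖ₊₁ = ⌊(a₀+mₖ₊₁)/dₖ₊₁⌋:
  k=1: m=15, d=29, a=1
  k=2: m=14, d=2, a=14
  k=3: m=14, d=29, a=1
  k=4: m=15, d=1, a=30
d=1 and a=2a₀=30 at k=4, so the next step gives (m, d) = (15, 29) again — its k=1 value — and the period has length 4.

[15; 1, 14, 1, 30]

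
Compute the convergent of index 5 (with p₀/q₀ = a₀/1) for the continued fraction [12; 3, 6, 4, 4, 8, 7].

Using pₖ = aₖpₖ₋₁ + pₖ₋₂, qₖ = aₖqₖ₋₁ + qₖ₋₂ (with p₋₁=1, p₋₂=0, q₋₁=0, q₋₂=1):
  k=0: a=12, p=12, q=1
  k=1: a=3, p=37, q=3
  k=2: a=6, p=234, q=19
  k=3: a=4, p=973, q=79
  k=4: a=4, p=4126, q=335
  k=5: a=8, p=33981, q=2759

33981/2759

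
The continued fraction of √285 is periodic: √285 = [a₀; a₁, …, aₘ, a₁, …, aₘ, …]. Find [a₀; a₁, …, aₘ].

[16; 1, 7, 2, 7, 1, 32]

a₀ = ⌊√285⌋ = 16.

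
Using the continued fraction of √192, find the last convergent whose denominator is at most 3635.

√192 = [13; 1, 5, 1, 26, …] (period length 4).
Convergents:
  p_0/q_0 = 13/1
  p_1/q_1 = 14/1
  p_2/q_2 = 83/6
  p_3/q_3 = 97/7
  p_4/q_4 = 2605/188
  p_5/q_5 = 2702/195
  p_6/q_6 = 16115/1163
  p_7/q_7 = 18817/1358
  p_8/q_8 = 505357/36471
q_7 = 1358 ≤ 3635 < 36471 = q_8, so the answer is 18817/1358.

18817/1358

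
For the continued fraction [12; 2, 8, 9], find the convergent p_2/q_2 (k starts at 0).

Using pₖ = aₖpₖ₋₁ + pₖ₋₂, qₖ = aₖqₖ₋₁ + qₖ₋₂ (with p₋₁=1, p₋₂=0, q₋₁=0, q₋₂=1):
  k=0: a=12, p=12, q=1
  k=1: a=2, p=25, q=2
  k=2: a=8, p=212, q=17

212/17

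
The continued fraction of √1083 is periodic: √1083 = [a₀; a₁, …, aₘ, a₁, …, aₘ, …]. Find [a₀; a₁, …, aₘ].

a₀ = ⌊√1083⌋ = 32.
With m₀=0, d₀=1 and mₖ₊₁ = dₖaₖ − mₖ, dₖ₊₁ = (n − mₖ₊₁²)/dₖ, aₖ₊₁ = ⌊(a₀+mₖ₊₁)/dₖ₊₁⌋:
  k=1: m=32, d=59, a=1
  k=2: m=27, d=6, a=9
  k=3: m=27, d=59, a=1
  k=4: m=32, d=1, a=64
d=1 and a=2a₀=64 at k=4, so the next step gives (m, d) = (32, 59) again — its k=1 value — and the period has length 4.

[32; 1, 9, 1, 64]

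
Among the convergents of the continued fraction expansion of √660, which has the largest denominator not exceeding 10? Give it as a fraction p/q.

77/3

√660 = [25; 1, 2, 4, 2, 1, 50, …] (period length 6).
Convergents:
  p_0/q_0 = 25/1
  p_1/q_1 = 26/1
  p_2/q_2 = 77/3
  p_3/q_3 = 334/13
q_2 = 3 ≤ 10 < 13 = q_3, so the answer is 77/3.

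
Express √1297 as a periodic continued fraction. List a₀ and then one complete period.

a₀ = ⌊√1297⌋ = 36.
With m₀=0, d₀=1 and mₖ₊₁ = dₖaₖ − mₖ, dₖ₊₁ = (n − mₖ₊₁²)/dₖ, aₖ₊₁ = ⌊(a₀+mₖ₊₁)/dₖ₊₁⌋:
  k=1: m=36, d=1, a=72
d=1 and a=2a₀=72 at k=1, so the next step gives (m, d) = (36, 1) again — its k=1 value — and the period has length 1.

[36; 72]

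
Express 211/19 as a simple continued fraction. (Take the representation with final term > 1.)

211 = 11·19 + 2
19 = 9·2 + 1
2 = 2·1 + 0  (stop)
So 211/19 = [11; 9, 2].

[11; 9, 2]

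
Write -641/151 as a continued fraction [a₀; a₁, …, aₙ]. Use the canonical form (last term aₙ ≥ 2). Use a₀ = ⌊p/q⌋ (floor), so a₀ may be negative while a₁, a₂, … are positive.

-641 = -5×151 + 114
151 = 1×114 + 37
114 = 3×37 + 3
37 = 12×3 + 1
3 = 3×1 + 0  (stop)
So -641/151 = [-5; 1, 3, 12, 3].

[-5; 1, 3, 12, 3]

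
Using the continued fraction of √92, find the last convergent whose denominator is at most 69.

470/49

√92 = [9; 1, 1, 2, 4, 2, 1, 1, 18, …] (period length 8).
Convergents:
  p_0/q_0 = 9/1
  p_1/q_1 = 10/1
  p_2/q_2 = 19/2
  p_3/q_3 = 48/5
  p_4/q_4 = 211/22
  p_5/q_5 = 470/49
  p_6/q_6 = 681/71
q_5 = 49 ≤ 69 < 71 = q_6, so the answer is 470/49.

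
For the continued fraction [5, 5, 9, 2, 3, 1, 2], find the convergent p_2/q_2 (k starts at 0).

Using pₖ = aₖpₖ₋₁ + pₖ₋₂, qₖ = aₖqₖ₋₁ + qₖ₋₂ (with p₋₁=1, p₋₂=0, q₋₁=0, q₋₂=1):
  k=0: a=5, p=5, q=1
  k=1: a=5, p=26, q=5
  k=2: a=9, p=239, q=46

239/46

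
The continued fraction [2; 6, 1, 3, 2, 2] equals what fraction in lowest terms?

320/149

Using pₖ = aₖpₖ₋₁ + pₖ₋₂ and qₖ = aₖqₖ₋₁ + qₖ₋₂:
  k=0: a=2, p=2, q=1
  k=1: a=6, p=13, q=6
  k=2: a=1, p=15, q=7
  k=3: a=3, p=58, q=27
  k=4: a=2, p=131, q=61
  k=5: a=2, p=320, q=149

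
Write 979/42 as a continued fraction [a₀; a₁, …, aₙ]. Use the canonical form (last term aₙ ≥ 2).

[23; 3, 4, 3]

979 = 23·42 + 13
42 = 3·13 + 3
13 = 4·3 + 1
3 = 3·1 + 0  (stop)
So 979/42 = [23; 3, 4, 3].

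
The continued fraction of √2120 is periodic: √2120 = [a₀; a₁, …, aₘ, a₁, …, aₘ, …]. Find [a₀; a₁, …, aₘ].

[46; 23, 92]

a₀ = ⌊√2120⌋ = 46.
With m₀=0, d₀=1 and mₖ₊₁ = dₖaₖ − mₖ, dₖ₊₁ = (n − mₖ₊₁²)/dₖ, aₖ₊₁ = ⌊(a₀+mₖ₊₁)/dₖ₊₁⌋:
  k=1: m=46, d=4, a=23
  k=2: m=46, d=1, a=92
d=1 and a=2a₀=92 at k=2, so the next step gives (m, d) = (46, 4) again — its k=1 value — and the period has length 2.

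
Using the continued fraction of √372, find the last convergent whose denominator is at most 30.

√372 = [19; 3, 2, 12, 2, 3, 38, …] (period length 6).
Convergents:
  p_0/q_0 = 19/1
  p_1/q_1 = 58/3
  p_2/q_2 = 135/7
  p_3/q_3 = 1678/87
q_2 = 7 ≤ 30 < 87 = q_3, so the answer is 135/7.

135/7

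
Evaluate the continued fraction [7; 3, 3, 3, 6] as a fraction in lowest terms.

1519/208

Using pₖ = aₖpₖ₋₁ + pₖ₋₂ and qₖ = aₖqₖ₋₁ + qₖ₋₂:
  k=0: a=7, p=7, q=1
  k=1: a=3, p=22, q=3
  k=2: a=3, p=73, q=10
  k=3: a=3, p=241, q=33
  k=4: a=6, p=1519, q=208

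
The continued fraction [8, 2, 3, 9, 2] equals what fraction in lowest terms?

Using pₖ = aₖpₖ₋₁ + pₖ₋₂ and qₖ = aₖqₖ₋₁ + qₖ₋₂:
  k=0: a=8, p=8, q=1
  k=1: a=2, p=17, q=2
  k=2: a=3, p=59, q=7
  k=3: a=9, p=548, q=65
  k=4: a=2, p=1155, q=137

1155/137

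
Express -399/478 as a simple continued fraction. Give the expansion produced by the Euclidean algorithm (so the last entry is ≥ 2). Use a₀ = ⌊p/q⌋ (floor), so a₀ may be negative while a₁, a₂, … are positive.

[-1; 6, 19, 1, 3]

-399 = -1·478 + 79
478 = 6·79 + 4
79 = 19·4 + 3
4 = 1·3 + 1
3 = 3·1 + 0  (stop)
So -399/478 = [-1; 6, 19, 1, 3].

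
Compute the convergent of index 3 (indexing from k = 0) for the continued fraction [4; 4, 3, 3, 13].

Using pₖ = aₖpₖ₋₁ + pₖ₋₂, qₖ = aₖqₖ₋₁ + qₖ₋₂ (with p₋₁=1, p₋₂=0, q₋₁=0, q₋₂=1):
  k=0: a=4, p=4, q=1
  k=1: a=4, p=17, q=4
  k=2: a=3, p=55, q=13
  k=3: a=3, p=182, q=43

182/43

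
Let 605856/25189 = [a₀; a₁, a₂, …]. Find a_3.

9

605856 = 24·25189 + 1320   →  a_0 = 24
25189 = 19·1320 + 109   →  a_1 = 19
1320 = 12·109 + 12   →  a_2 = 12
109 = 9·12 + 1   →  a_3 = 9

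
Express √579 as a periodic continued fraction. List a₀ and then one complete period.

a₀ = ⌊√579⌋ = 24.

[24; 16, 48]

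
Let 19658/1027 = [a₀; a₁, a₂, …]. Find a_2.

12

19658 = 19·1027 + 145   →  a_0 = 19
1027 = 7·145 + 12   →  a_1 = 7
145 = 12·12 + 1   →  a_2 = 12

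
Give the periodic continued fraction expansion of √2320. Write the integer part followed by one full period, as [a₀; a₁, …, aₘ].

a₀ = ⌊√2320⌋ = 48.
With m₀=0, d₀=1 and mₖ₊₁ = dₖaₖ − mₖ, dₖ₊₁ = (n − mₖ₊₁²)/dₖ, aₖ₊₁ = ⌊(a₀+mₖ₊₁)/dₖ₊₁⌋:
  k=1: m=48, d=16, a=6
  k=2: m=48, d=1, a=96
d=1 and a=2a₀=96 at k=2, so the next step gives (m, d) = (48, 16) again — its k=1 value — and the period has length 2.

[48; 6, 96]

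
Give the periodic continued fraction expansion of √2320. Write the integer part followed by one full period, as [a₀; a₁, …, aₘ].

[48; 6, 96]

a₀ = ⌊√2320⌋ = 48.
With m₀=0, d₀=1 and mₖ₊₁ = dₖaₖ − mₖ, dₖ₊₁ = (n − mₖ₊₁²)/dₖ, aₖ₊₁ = ⌊(a₀+mₖ₊₁)/dₖ₊₁⌋:
  k=1: m=48, d=16, a=6
  k=2: m=48, d=1, a=96
d=1 and a=2a₀=96 at k=2, so the next step gives (m, d) = (48, 16) again — its k=1 value — and the period has length 2.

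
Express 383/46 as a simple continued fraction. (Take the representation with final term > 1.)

[8; 3, 15]

383 = 8×46 + 15
46 = 3×15 + 1
15 = 15×1 + 0  (stop)
So 383/46 = [8; 3, 15].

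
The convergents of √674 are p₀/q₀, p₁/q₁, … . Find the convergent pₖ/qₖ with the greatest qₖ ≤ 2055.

35074/1351

√674 = [25; 1, 24, 1, 50, …] (period length 4).
Convergents:
  p_0/q_0 = 25/1
  p_1/q_1 = 26/1
  p_2/q_2 = 649/25
  p_3/q_3 = 675/26
  p_4/q_4 = 34399/1325
  p_5/q_5 = 35074/1351
  p_6/q_6 = 876175/33749
q_5 = 1351 ≤ 2055 < 33749 = q_6, so the answer is 35074/1351.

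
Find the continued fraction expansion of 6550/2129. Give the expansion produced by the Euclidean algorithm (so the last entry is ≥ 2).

6550 = 3×2129 + 163
2129 = 13×163 + 10
163 = 16×10 + 3
10 = 3×3 + 1
3 = 3×1 + 0  (stop)
So 6550/2129 = [3; 13, 16, 3, 3].

[3; 13, 16, 3, 3]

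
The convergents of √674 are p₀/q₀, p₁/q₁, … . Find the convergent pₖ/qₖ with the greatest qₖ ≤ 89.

√674 = [25; 1, 24, 1, 50, …] (period length 4).
Convergents:
  p_0/q_0 = 25/1
  p_1/q_1 = 26/1
  p_2/q_2 = 649/25
  p_3/q_3 = 675/26
  p_4/q_4 = 34399/1325
q_3 = 26 ≤ 89 < 1325 = q_4, so the answer is 675/26.

675/26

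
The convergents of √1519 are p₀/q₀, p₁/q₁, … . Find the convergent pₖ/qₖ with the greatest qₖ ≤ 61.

1520/39

√1519 = [38; 1, 37, 1, 76, …] (period length 4).
Convergents:
  p_0/q_0 = 38/1
  p_1/q_1 = 39/1
  p_2/q_2 = 1481/38
  p_3/q_3 = 1520/39
  p_4/q_4 = 117001/3002
q_3 = 39 ≤ 61 < 3002 = q_4, so the answer is 1520/39.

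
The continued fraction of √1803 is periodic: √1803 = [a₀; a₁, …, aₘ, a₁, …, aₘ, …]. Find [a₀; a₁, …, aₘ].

[42; 2, 6, 28, 6, 2, 84]

a₀ = ⌊√1803⌋ = 42.
With m₀=0, d₀=1 and mₖ₊₁ = dₖaₖ − mₖ, dₖ₊₁ = (n − mₖ₊₁²)/dₖ, aₖ₊₁ = ⌊(a₀+mₖ₊₁)/dₖ₊₁⌋:
  k=1: m=42, d=39, a=2
  k=2: m=36, d=13, a=6
  k=3: m=42, d=3, a=28
  k=4: m=42, d=13, a=6
  k=5: m=36, d=39, a=2
  k=6: m=42, d=1, a=84
d=1 and a=2a₀=84 at k=6, so the next step gives (m, d) = (42, 39) again — its k=1 value — and the period has length 6.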